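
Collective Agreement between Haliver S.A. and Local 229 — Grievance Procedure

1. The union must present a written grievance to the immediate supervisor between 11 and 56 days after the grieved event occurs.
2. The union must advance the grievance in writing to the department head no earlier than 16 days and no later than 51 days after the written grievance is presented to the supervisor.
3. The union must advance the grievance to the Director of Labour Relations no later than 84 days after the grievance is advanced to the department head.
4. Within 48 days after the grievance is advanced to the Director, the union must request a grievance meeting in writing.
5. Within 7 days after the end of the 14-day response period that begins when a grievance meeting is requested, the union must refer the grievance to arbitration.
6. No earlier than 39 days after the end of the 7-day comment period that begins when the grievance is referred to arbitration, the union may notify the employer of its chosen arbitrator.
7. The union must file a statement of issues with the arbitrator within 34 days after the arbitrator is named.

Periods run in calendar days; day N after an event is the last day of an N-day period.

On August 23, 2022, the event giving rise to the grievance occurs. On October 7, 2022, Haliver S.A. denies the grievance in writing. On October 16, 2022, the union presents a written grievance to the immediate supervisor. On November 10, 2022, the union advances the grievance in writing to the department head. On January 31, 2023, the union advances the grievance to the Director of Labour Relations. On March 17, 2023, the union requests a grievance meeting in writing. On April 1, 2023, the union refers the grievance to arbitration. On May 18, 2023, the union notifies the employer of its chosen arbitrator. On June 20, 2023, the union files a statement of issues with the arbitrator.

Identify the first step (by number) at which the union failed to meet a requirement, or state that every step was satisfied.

None — every step was satisfied

Step 1: the window is 11–56 days after August 23, 2022 (when the grieved event occurs), so September 3, 2022 through October 18, 2022; October 16, 2022 falls inside that range.
Step 2: the window is 16–51 days after October 16, 2022 (when the written grievance is presented to the supervisor), so November 1, 2022 through December 6, 2022; done November 10, 2022, which is between those dates.
Step 3: 84 days after November 10, 2022 (when the grievance is advanced to the department head) is February 2, 2023; completed January 31, 2023, before the deadline.
Step 4: 48 days after January 31, 2023 (when the grievance is advanced to the Director) is March 20, 2023; March 17, 2023 is within that limit.
Step 5: 7 days after March 31, 2023 (end of the 14-day response period, which began when a grievance meeting is requested on March 17, 2023) is April 7, 2023; completed April 1, 2023, before the deadline.
Step 6: the earliest permitted date is 39 days after April 8, 2023 (end of the 7-day comment period, which began when the grievance is referred to arbitration on April 1, 2023), i.e. May 17, 2023; done May 18, 2023, after the minimum wait.
Step 7: 34 days after May 18, 2023 (when the arbitrator is named) is June 21, 2023; done June 20, 2023 — timely.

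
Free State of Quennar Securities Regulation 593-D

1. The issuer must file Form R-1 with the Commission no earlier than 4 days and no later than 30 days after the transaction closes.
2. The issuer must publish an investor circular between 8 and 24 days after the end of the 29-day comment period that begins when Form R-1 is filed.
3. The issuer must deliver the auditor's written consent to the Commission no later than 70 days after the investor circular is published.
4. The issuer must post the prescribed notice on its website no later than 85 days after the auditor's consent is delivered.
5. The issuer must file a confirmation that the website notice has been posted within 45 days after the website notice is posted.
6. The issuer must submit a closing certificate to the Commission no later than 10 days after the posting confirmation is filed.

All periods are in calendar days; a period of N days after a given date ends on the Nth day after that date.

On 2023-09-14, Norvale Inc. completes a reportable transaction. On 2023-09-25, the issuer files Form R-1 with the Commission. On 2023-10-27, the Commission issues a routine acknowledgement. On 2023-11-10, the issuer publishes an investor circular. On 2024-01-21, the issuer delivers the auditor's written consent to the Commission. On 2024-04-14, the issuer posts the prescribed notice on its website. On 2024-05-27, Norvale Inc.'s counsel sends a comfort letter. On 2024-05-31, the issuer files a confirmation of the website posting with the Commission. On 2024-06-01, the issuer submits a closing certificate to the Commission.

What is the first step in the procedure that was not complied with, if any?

Step 3

Step 1: the window is 4–30 days after 2023-09-14 (when the transaction closes), so 2023-09-18 through 2023-10-14; done 2023-09-25, which is between those dates.
Step 2: the window is 8–24 days after 2023-10-24 (end of the 29-day comment period, which began when Form R-1 is filed on 2023-09-25), so 2023-11-01 through 2023-11-17; done 2023-11-10, which is between those dates.
Step 3: 70 days after 2023-11-10 (when the investor circular is published) is 2024-01-19; 2024-01-21 misses that deadline by 2 days.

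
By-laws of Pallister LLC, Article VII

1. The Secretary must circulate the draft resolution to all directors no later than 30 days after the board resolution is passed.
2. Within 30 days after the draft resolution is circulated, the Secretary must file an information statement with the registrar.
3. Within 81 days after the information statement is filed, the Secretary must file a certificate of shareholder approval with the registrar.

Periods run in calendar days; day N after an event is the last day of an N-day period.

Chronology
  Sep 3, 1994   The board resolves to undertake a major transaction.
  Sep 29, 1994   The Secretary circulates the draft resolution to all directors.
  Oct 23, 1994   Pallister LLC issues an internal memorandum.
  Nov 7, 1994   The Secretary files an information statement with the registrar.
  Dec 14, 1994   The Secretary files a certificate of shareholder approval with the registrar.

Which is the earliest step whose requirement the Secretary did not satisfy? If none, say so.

Step 2

(1) due by Sep 3, 1994 + 30 days = Oct 3, 1994; done Sep 29, 1994 — timely.
(2) due by Sep 29, 1994 + 30 days = Oct 29, 1994; Nov 7, 1994 misses that deadline by 9 days.
That is the first point of non-compliance.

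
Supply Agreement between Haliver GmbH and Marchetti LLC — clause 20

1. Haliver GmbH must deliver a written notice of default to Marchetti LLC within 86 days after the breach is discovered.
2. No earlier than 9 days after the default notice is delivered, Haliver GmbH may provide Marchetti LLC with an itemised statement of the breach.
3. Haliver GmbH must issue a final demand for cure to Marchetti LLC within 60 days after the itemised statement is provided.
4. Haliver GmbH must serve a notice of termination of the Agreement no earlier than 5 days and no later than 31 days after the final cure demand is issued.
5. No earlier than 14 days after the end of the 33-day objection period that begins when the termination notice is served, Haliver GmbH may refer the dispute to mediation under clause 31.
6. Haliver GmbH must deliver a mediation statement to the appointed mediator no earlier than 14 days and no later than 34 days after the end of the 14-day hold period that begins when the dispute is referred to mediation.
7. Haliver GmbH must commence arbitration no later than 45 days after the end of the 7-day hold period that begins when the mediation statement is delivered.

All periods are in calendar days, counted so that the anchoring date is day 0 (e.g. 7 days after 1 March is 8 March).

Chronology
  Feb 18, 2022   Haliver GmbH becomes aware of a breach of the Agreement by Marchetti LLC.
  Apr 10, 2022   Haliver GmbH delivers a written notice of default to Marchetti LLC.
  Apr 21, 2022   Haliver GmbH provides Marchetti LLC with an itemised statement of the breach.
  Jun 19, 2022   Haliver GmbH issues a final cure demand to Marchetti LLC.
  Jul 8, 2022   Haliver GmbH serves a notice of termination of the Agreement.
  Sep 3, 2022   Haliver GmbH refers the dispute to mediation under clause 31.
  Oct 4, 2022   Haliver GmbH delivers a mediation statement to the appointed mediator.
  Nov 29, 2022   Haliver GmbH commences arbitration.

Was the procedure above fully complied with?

No

Step 1: 86 days after Feb 18, 2022 (when the breach is discovered) is May 15, 2022; Apr 10, 2022 is within that limit.
Step 2: the earliest permitted date is 9 days after Apr 10, 2022 (when the default notice is delivered), i.e. Apr 19, 2022; done Apr 21, 2022 — permitted.
Step 3: 60 days after Apr 21, 2022 (when the itemised statement is provided) is Jun 20, 2022; done Jun 19, 2022 — timely.
Step 4: the window is 5–31 days after Jun 19, 2022 (when the final cure demand is issued), so Jun 24, 2022 through Jul 20, 2022; done Jul 8, 2022, which is between those dates.
Step 5: the earliest permitted date is 14 days after Aug 10, 2022 (end of the 33-day objection period, which began when the termination notice is served on Jul 8, 2022), i.e. Aug 24, 2022; done Sep 3, 2022, after the minimum wait.
Step 6: the window is 14–34 days after Sep 17, 2022 (end of the 14-day hold period, which began when the dispute is referred to mediation on Sep 3, 2022), so Oct 1, 2022 through Oct 21, 2022; done Oct 4, 2022, which is between those dates.
Step 7: 45 days after Oct 11, 2022 (end of the 7-day hold period, which began when the mediation statement is delivered on Oct 4, 2022) is Nov 25, 2022; Nov 29, 2022 misses that deadline by 4 days.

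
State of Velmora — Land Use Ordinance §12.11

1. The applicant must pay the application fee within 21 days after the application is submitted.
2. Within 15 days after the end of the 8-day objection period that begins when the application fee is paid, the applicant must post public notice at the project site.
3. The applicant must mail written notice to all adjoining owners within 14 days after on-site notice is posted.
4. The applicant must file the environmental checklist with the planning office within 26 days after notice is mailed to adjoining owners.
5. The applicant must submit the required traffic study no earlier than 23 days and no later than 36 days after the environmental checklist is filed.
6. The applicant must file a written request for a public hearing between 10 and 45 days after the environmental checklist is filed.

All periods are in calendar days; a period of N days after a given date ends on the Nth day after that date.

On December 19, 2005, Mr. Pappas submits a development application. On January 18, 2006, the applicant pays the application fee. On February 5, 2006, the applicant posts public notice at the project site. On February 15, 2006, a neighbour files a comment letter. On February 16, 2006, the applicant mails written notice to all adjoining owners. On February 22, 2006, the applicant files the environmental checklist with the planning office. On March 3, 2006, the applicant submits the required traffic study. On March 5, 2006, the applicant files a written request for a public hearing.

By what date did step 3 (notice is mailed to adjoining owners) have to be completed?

February 19, 2006

Step 3 runs from February 5, 2006, when on-site notice is posted. 14 days after February 5, 2006 is February 19, 2006.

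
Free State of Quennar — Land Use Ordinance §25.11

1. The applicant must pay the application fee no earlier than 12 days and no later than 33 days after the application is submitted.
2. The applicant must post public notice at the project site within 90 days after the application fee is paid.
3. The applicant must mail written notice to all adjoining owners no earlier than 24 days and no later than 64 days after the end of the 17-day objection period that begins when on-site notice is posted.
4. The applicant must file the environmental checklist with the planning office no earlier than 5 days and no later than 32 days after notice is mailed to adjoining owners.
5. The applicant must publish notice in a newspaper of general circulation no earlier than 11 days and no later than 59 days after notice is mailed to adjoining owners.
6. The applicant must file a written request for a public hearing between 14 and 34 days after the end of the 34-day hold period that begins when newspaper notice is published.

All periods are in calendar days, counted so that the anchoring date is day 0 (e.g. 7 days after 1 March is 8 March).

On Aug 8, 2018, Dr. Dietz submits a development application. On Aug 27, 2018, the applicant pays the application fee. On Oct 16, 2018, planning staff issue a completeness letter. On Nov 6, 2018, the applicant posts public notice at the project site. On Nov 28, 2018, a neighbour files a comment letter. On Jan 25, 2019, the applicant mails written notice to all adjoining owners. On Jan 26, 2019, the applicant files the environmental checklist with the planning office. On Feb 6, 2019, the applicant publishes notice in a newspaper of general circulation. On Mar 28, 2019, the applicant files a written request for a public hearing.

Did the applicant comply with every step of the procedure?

Step 1: the window is 12–33 days after Aug 8, 2018 (when the application is submitted), so Aug 20, 2018 through Sep 10, 2018; Aug 27, 2018 falls inside that range.
Step 2: 90 days after Aug 27, 2018 (when the application fee is paid) is Nov 25, 2018; Nov 6, 2018 is within that limit.
Step 3: the window is 24–64 days after Nov 23, 2018 (end of the 17-day objection period, which began when on-site notice is posted on Nov 6, 2018), so Dec 17, 2018 through Jan 26, 2019; done Jan 25, 2019, which is between those dates.
Step 4: the window is 5–32 days after Jan 25, 2019 (when notice is mailed to adjoining owners), so Jan 30, 2019 through Feb 26, 2019; Jan 26, 2019 is 4 days too early.

No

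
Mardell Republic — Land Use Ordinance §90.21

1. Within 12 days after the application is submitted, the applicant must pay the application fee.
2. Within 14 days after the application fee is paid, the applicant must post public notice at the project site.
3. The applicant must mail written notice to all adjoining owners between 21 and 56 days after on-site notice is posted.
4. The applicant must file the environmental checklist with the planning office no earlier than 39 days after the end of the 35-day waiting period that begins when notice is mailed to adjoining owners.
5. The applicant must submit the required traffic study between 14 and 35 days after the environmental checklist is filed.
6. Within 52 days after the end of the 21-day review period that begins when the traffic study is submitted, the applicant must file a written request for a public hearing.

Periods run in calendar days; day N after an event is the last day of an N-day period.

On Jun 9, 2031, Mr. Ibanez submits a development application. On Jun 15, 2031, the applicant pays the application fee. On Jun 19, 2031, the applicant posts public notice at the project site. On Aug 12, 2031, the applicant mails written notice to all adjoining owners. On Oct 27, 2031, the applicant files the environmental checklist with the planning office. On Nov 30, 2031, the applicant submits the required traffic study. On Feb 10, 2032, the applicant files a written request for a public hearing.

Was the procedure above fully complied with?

(1) due by Jun 9, 2031 + 12 days = Jun 21, 2031; completed Jun 15, 2031, before the deadline.
(2) due by Jun 15, 2031 + 14 days = Jun 29, 2031; completed Jun 19, 2031, before the deadline.
(3) the permitted window runs from Jun 19, 2031 + 21 = Jul 10, 2031 to Jun 19, 2031 + 56 = Aug 14, 2031; done Aug 12, 2031 — within the window.
(4) permitted from Sep 16, 2031 + 39 days = Oct 25, 2031 onward; done Oct 27, 2031 — permitted.
(5) the permitted window runs from Oct 27, 2031 + 14 = Nov 10, 2031 to Oct 27, 2031 + 35 = Dec 1, 2031; done Nov 30, 2031 — within the window.
(6) due by Dec 21, 2031 + 52 days = Feb 11, 2032; done Feb 10, 2032 — timely.

Yes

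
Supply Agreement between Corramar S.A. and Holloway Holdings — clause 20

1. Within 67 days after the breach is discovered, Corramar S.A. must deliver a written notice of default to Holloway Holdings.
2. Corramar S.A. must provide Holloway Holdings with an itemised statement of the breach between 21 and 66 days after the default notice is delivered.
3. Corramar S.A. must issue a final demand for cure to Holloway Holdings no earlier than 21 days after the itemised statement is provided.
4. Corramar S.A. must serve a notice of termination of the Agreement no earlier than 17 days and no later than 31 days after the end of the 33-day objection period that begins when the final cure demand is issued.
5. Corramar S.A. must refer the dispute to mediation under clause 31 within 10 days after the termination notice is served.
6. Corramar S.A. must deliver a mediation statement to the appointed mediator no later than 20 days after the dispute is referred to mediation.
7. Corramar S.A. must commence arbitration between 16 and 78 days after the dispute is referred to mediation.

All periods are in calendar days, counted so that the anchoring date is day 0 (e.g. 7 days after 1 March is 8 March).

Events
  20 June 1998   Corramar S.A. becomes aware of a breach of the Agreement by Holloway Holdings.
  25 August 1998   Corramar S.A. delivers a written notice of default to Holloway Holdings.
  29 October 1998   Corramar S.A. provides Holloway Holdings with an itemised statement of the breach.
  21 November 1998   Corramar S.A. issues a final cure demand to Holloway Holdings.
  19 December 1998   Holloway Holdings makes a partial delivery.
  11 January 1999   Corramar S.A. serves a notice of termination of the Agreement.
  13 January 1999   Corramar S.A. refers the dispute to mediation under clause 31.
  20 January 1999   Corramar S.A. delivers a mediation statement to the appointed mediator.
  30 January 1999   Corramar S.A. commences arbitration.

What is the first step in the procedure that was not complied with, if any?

(1) due by 20 June 1998 + 67 days = 26 August 1998; completed 25 August 1998, before the deadline.
(2) the permitted window runs from 25 August 1998 + 21 = 15 September 1998 to 25 August 1998 + 66 = 30 October 1998; done 29 October 1998 — within the window.
(3) permitted from 29 October 1998 + 21 days = 19 November 1998 onward; 21 November 1998 is on or after that date.
(4) the permitted window runs from 24 December 1998 + 17 = 10 January 1999 to 24 December 1998 + 31 = 24 January 1999; 11 January 1999 falls inside that range.
(5) due by 11 January 1999 + 10 days = 21 January 1999; done 13 January 1999 — timely.
(6) due by 13 January 1999 + 20 days = 2 February 1999; 20 January 1999 is within that limit.
(7) the permitted window runs from 13 January 1999 + 16 = 29 January 1999 to 13 January 1999 + 78 = 1 April 1999; done 30 January 1999, which is between those dates.

None — every step was satisfied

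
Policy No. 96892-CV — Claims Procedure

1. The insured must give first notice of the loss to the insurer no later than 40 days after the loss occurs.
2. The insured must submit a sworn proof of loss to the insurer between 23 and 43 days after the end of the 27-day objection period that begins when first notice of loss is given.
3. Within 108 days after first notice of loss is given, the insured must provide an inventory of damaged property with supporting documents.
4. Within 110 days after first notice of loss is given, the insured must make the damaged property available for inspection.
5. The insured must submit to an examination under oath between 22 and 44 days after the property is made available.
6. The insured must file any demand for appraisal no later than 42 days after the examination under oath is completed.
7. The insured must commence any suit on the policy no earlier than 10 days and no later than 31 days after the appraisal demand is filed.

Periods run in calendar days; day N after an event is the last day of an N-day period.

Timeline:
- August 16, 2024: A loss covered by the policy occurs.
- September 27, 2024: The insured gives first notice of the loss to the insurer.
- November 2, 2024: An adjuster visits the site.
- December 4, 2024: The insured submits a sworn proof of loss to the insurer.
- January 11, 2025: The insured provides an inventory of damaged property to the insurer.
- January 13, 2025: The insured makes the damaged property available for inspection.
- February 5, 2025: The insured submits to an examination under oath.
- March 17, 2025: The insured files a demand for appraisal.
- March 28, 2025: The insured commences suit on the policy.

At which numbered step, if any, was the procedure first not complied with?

(1) due by August 16, 2024 + 40 days = September 25, 2024; not done until September 27, 2024, 2 days after the deadline.

Step 1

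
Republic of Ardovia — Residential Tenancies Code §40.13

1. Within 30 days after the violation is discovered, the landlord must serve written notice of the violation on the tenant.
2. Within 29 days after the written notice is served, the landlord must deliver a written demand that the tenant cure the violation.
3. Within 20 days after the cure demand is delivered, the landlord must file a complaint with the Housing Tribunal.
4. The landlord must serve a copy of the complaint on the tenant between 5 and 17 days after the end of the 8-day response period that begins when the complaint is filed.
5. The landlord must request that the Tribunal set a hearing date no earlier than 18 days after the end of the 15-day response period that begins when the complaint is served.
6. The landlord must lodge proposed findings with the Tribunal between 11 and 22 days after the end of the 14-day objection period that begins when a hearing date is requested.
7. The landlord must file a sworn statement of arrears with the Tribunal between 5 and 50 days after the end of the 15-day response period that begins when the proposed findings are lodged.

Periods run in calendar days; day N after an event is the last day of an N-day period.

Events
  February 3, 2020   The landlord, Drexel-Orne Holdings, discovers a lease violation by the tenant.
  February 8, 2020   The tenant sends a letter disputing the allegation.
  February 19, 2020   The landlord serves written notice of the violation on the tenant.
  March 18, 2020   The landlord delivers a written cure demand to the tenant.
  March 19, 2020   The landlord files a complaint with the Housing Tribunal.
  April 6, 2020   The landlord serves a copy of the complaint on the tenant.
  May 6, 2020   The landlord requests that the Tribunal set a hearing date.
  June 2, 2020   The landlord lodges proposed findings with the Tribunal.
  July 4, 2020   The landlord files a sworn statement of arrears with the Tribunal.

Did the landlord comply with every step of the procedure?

No

Step 1: 30 days after February 3, 2020 (when the violation is discovered) is March 4, 2020; done February 19, 2020 — timely.
Step 2: 29 days after February 19, 2020 (when the written notice is served) is March 19, 2020; done March 18, 2020 — timely.
Step 3: 20 days after March 18, 2020 (when the cure demand is delivered) is April 7, 2020; March 19, 2020 is within that limit.
Step 4: the window is 5–17 days after March 27, 2020 (end of the 8-day response period, which began when the complaint is filed on March 19, 2020), so April 1, 2020 through April 13, 2020; April 6, 2020 falls inside that range.
Step 5: the earliest permitted date is 18 days after April 21, 2020 (end of the 15-day response period, which began when the complaint is served on April 6, 2020), i.e. May 9, 2020; acted on May 6, 2020, 3 days prematurely.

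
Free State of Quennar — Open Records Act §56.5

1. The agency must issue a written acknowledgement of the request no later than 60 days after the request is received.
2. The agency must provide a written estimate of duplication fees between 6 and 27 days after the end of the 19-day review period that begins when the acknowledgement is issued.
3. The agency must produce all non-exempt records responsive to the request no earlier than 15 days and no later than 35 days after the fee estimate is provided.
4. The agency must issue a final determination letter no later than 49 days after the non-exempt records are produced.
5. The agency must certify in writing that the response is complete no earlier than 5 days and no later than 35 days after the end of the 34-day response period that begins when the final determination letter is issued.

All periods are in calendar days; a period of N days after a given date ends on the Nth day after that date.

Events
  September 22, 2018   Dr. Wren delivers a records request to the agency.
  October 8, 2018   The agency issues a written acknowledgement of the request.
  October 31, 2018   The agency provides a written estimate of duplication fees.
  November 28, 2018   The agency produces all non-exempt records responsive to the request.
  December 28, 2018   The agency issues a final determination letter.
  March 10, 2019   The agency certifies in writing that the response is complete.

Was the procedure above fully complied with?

Step 1 — counting 60 days from September 22, 2018 (when the request is received) gives a deadline of November 21, 2018; completed October 8, 2018, before the deadline.
Step 2 — 6 and 27 days from October 27, 2018 (end of the 19-day review period, which began when the acknowledgement is issued on October 8, 2018) are November 2, 2018 and November 23, 2018 respectively; October 31, 2018 is 2 days too early.
That is the first point of non-compliance.

No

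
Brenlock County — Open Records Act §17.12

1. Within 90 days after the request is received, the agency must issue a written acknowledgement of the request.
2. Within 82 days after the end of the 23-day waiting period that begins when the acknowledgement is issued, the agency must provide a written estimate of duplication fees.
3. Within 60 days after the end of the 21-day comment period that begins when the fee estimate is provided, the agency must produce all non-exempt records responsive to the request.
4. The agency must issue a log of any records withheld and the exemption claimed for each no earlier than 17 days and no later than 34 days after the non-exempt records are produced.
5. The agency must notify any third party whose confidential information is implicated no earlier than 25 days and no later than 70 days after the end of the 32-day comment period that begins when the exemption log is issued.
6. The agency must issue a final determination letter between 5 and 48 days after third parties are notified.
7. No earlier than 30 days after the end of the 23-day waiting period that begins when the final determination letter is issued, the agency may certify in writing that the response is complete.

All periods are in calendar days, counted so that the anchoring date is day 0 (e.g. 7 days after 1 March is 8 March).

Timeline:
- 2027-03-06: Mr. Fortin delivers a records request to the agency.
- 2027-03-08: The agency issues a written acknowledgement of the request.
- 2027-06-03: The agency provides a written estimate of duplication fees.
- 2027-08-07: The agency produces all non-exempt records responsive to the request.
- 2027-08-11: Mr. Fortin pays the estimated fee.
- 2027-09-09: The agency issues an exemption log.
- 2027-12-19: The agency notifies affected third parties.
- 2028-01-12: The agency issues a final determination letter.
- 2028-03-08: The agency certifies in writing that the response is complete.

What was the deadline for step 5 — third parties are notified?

2027-12-20

The exemption log is issued on 2027-09-09; the 32-day comment period therefore ends 2027-10-11, and step 5 runs from that date. The window is 25–70 days after 2027-10-11; it closes on 2027-12-20.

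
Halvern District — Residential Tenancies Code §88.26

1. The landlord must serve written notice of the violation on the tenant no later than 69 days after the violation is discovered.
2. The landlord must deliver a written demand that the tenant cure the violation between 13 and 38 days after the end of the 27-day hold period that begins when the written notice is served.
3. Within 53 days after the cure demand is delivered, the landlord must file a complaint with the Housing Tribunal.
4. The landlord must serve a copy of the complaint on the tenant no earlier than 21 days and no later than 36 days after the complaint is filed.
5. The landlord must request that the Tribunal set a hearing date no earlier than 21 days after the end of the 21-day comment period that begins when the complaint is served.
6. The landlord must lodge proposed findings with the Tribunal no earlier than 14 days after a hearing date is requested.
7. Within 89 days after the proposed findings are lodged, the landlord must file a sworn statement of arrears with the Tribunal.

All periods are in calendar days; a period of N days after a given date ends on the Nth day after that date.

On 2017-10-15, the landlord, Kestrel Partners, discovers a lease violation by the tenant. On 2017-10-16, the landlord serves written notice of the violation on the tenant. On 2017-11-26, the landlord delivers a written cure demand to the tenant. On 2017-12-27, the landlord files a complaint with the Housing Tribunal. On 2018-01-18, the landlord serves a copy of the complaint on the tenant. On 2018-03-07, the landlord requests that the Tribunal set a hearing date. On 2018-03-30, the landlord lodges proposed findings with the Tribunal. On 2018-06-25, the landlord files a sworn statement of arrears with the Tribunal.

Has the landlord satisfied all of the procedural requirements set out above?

Yes

Step 1 — counting 69 days from 2017-10-15 (when the violation is discovered) gives a deadline of 2017-12-23; 2017-10-16 is within that limit.
Step 2 — 13 and 38 days from 2017-11-12 (end of the 27-day hold period, which began when the written notice is served on 2017-10-16) are 2017-11-25 and 2017-12-20 respectively; 2017-11-26 falls inside that range.
Step 3 — counting 53 days from 2017-11-26 (when the cure demand is delivered) gives a deadline of 2018-01-18; done 2017-12-27 — timely.
Step 4 — 21 and 36 days from 2017-12-27 (when the complaint is filed) are 2018-01-17 and 2018-02-01 respectively; 2018-01-18 falls inside that range.
Step 5 — must wait 21 days from 2018-02-08 (end of the 21-day comment period, which began when the complaint is served on 2018-01-18), so not before 2018-03-01; 2018-03-07 is on or after that date.
Step 6 — must wait 14 days from 2018-03-07 (when a hearing date is requested), so not before 2018-03-21; done 2018-03-30 — permitted.
Step 7 — counting 89 days from 2018-03-30 (when the proposed findings are lodged) gives a deadline of 2018-06-27; completed 2018-06-25, before the deadline.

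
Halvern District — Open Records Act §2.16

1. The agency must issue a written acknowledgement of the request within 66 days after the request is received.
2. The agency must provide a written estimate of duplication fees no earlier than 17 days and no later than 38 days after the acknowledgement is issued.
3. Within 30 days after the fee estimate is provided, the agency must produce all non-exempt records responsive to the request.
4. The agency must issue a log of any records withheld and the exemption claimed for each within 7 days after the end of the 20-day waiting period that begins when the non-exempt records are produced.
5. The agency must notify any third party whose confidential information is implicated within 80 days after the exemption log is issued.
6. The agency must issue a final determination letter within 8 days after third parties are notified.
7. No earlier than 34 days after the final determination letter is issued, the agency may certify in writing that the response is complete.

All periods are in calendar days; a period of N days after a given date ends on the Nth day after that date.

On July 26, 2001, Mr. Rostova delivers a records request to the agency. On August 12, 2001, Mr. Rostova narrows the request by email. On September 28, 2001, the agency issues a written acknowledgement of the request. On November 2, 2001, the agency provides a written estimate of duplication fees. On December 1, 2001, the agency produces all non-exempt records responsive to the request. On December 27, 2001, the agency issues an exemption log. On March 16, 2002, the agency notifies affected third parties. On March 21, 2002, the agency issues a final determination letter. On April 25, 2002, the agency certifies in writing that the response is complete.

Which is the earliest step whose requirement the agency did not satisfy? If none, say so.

None — every step was satisfied

Step 1 — counting 66 days from July 26, 2001 (when the request is received) gives a deadline of September 30, 2001; completed September 28, 2001, before the deadline.
Step 2 — 17 and 38 days from September 28, 2001 (when the acknowledgement is issued) are October 15, 2001 and November 5, 2001 respectively; November 2, 2001 falls inside that range.
Step 3 — counting 30 days from November 2, 2001 (when the fee estimate is provided) gives a deadline of December 2, 2001; December 1, 2001 is within that limit.
Step 4 — counting 7 days from December 21, 2001 (end of the 20-day waiting period, which began when the non-exempt records are produced on December 1, 2001) gives a deadline of December 28, 2001; completed December 27, 2001, before the deadline.
Step 5 — counting 80 days from December 27, 2001 (when the exemption log is issued) gives a deadline of March 17, 2002; done March 16, 2002 — timely.
Step 6 — counting 8 days from March 16, 2002 (when third parties are notified) gives a deadline of March 24, 2002; completed March 21, 2002, before the deadline.
Step 7 — must wait 34 days from March 21, 2002 (when the final determination letter is issued), so not before April 24, 2002; done April 25, 2002 — permitted.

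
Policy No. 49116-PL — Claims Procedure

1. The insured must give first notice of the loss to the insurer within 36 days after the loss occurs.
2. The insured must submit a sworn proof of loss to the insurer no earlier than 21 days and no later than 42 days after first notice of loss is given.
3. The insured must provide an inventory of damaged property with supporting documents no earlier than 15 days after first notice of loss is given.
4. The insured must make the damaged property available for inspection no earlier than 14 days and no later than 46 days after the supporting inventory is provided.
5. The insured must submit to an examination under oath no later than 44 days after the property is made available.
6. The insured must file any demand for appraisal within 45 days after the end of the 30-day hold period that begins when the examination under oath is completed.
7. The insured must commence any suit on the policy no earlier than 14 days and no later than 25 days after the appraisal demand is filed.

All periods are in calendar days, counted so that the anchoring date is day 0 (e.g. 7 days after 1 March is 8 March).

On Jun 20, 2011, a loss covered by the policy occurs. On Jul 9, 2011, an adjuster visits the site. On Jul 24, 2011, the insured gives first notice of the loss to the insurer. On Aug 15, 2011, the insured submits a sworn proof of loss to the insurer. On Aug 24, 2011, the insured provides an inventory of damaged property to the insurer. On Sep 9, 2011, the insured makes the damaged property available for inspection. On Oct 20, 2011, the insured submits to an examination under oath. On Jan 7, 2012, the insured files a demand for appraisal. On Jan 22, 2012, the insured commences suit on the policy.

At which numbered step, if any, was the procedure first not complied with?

Step 1: 36 days after Jun 20, 2011 (when the loss occurs) is Jul 26, 2011; completed Jul 24, 2011, before the deadline.
Step 2: the window is 21–42 days after Jul 24, 2011 (when first notice of loss is given), so Aug 14, 2011 through Sep 4, 2011; done Aug 15, 2011, which is between those dates.
Step 3: the earliest permitted date is 15 days after Jul 24, 2011 (when first notice of loss is given), i.e. Aug 8, 2011; Aug 24, 2011 is on or after that date.
Step 4: the window is 14–46 days after Aug 24, 2011 (when the supporting inventory is provided), so Sep 7, 2011 through Oct 9, 2011; done Sep 9, 2011, which is between those dates.
Step 5: 44 days after Sep 9, 2011 (when the property is made available) is Oct 23, 2011; done Oct 20, 2011 — timely.
Step 6: 45 days after Nov 19, 2011 (end of the 30-day hold period, which began when the examination under oath is completed on Oct 20, 2011) is Jan 3, 2012; not done until Jan 7, 2012, 4 days after the deadline.
The procedure was therefore not followed at step 6.

Step 6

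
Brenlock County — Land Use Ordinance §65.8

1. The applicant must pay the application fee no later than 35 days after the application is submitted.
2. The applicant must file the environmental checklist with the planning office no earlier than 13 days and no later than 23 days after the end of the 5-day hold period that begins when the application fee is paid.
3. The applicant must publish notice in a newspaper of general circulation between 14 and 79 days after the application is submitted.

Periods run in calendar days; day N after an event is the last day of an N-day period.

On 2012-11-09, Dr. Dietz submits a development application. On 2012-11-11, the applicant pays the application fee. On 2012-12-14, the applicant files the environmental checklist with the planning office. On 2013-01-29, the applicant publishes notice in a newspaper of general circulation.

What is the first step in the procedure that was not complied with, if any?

Step 2

(1) due by 2012-11-09 + 35 days = 2012-12-14; completed 2012-11-11, before the deadline.
(2) the permitted window runs from 2012-11-16 + 13 = 2012-11-29 to 2012-11-16 + 23 = 2012-12-09; done 2012-12-14 — 5 days after the window closed.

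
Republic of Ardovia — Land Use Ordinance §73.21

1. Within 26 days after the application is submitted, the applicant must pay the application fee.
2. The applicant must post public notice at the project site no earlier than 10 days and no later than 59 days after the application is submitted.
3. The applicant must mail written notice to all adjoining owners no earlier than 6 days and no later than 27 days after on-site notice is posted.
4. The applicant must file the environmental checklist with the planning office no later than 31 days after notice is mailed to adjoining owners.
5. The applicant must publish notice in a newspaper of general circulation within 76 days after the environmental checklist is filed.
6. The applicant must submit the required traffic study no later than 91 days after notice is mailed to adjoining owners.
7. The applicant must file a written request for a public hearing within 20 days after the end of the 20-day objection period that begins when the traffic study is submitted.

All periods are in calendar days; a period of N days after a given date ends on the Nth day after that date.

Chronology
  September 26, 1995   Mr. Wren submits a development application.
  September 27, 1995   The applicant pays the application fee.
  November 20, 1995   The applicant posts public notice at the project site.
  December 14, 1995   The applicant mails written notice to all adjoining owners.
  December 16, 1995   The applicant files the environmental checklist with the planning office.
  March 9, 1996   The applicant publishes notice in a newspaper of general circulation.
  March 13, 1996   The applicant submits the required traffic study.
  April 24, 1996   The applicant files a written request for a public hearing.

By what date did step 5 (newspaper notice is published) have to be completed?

March 1, 1996

Step 5 runs from December 16, 1995, when the environmental checklist is filed. 76 days after December 16, 1995 is March 1, 1996.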